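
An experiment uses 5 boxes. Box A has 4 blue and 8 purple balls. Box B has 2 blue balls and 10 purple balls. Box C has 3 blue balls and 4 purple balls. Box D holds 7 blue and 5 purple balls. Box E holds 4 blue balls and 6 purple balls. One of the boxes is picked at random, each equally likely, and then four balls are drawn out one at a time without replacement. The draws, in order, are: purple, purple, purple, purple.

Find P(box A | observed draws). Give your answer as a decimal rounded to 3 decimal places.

0.209

Under each hypothesis, the probability of the observed sequence is: P(data | box A) = (8/12)(7/11)(6/10)(5/9) = 0.14141; P(data | box B) = (10/12)(9/11)(8/10)(7/9) = 0.42424; P(data | box C) = (4/7)(3/6)(2/5)(1/4) = 0.028571; P(data | box D) = (5/12)(4/11)(3/10)(2/9) = 0.010101; P(data | box E) = (6/10)(5/9)(4/8)(3/7) = 0.071429.
Weighting by the prior gives 1/5 · 0.14141 = 0.028283, 1/5 · 0.42424 = 0.084848, 1/5 · 0.028571 = 0.0057143, 1/5 · 0.010101 = 0.0020202, 1/5 · 0.071429 = 0.014286; these sum to 0.13515.
Therefore the posterior P(box A | data) = (0.028283) / (0.13515) = 0.20927.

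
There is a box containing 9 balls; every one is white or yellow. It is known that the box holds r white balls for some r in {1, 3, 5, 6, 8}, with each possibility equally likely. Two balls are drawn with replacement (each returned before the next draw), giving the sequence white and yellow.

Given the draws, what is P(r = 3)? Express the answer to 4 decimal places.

Under each hypothesis, the probability of the observed sequence is: P(data | r = 1) = (1/9)(8/9) = 8/81; P(data | r = 3) = (3/9)(6/9) = 2/9; P(data | r = 5) = (5/9)(4/9) = 20/81; P(data | r = 6) = (6/9)(3/9) = 2/9; P(data | r = 8) = (8/9)(1/9) = 8/81.
Multiplying each by its prior: 1/5 · 8/81 = 8/405, 1/5 · 2/9 = 2/45, 1/5 · 20/81 = 4/81, 1/5 · 2/9 = 2/45, 1/5 · 8/81 = 8/405; these sum to 8/45.
By Bayes' rule, P(r = 3 | data) = (2/45) / (8/45) = 1/4.

0.2500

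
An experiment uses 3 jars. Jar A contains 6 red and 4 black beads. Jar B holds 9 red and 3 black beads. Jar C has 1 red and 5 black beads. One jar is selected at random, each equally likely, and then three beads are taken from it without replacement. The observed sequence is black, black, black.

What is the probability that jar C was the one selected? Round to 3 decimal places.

0.930

Under each hypothesis, the probability of the observed sequence is: P(data | jar A) = (4/10)(3/9)(2/8) = 1/30; P(data | jar B) = (3/12)(2/11)(1/10) = 1/220; P(data | jar C) = (5/6)(4/5)(3/4) = 1/2.
Multiplying each by its prior: 1/3 · 1/30 = 1/90, 1/3 · 1/220 = 1/660, 1/3 · 1/2 = 1/6; summing to 71/396.
Hence P(jar C | data) = (1/6) / (71/396) = 66/71.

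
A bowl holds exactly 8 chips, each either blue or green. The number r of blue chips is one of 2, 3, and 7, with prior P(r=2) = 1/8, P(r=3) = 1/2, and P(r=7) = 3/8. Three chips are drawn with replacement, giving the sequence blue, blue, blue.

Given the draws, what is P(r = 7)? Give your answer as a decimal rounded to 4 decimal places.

0.8987

For each hypothesis, P(data | H) works out to: P(data | r = 2) = (2/8)(2/8)(2/8) = 0.015625; P(data | r = 3) = (3/8)(3/8)(3/8) = 0.052734; P(data | r = 7) = (7/8)(7/8)(7/8) = 0.66992.
The prior-weighted likelihoods are 1/8 · 0.015625 = 0.0019531, 1/2 · 0.052734 = 0.026367, 3/8 · 0.66992 = 0.25122; these sum to 0.27954.
Hence P(r = 7 | data) = (0.25122) / (0.27954) = 0.89869.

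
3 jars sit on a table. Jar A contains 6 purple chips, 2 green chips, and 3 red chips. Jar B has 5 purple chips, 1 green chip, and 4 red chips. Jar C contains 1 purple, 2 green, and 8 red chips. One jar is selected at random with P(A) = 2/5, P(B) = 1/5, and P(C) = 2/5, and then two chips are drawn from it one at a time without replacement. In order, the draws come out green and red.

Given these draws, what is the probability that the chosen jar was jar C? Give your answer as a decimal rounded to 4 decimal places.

0.6545

Under each hypothesis, the probability of the observed sequence is: P(data | jar A) = (2/11)(3/10) = 3/55; P(data | jar B) = (1/10)(4/9) = 2/45; P(data | jar C) = (2/11)(8/10) = 8/55.
The prior-weighted likelihoods are 2/5 · 3/55 = 6/275, 1/5 · 2/45 = 2/225, 2/5 · 8/55 = 16/275; summing to 4/45.
Hence P(jar C | data) = (16/275) / (4/45) = 36/55.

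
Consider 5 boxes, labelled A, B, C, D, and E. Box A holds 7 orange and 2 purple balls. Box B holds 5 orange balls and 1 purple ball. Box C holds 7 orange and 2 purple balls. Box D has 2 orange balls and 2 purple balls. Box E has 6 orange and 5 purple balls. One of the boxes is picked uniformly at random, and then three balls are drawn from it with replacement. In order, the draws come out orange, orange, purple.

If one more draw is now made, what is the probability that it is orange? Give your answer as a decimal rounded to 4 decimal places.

0.6852

The likelihood of the observed sequence under each hypothesis: P(data | box A) = (7/9)(7/9)(2/9) = 0.13443; P(data | box B) = (5/6)(5/6)(1/6) = 0.11574; P(data | box C) = (7/9)(7/9)(2/9) = 0.13443; P(data | box D) = (2/4)(2/4)(2/4) = 0.125; P(data | box E) = (6/11)(6/11)(5/11) = 0.13524.
Multiplying each by its prior: 1/5 · 0.13443 = 0.026886, 1/5 · 0.11574 = 0.023148, 1/5 · 0.13443 = 0.026886, 1/5 · 0.125 = 0.025, 1/5 · 0.13524 = 0.027047; these sum to 0.12897.
The posterior is then P(box A | data) = 0.20847, P(box B | data) = 0.17949, P(box C | data) = 0.20847, P(box D | data) = 0.19385, P(box E | data) = 0.20972.
So P(orange next | data) = Σ P(orange next | H) P(H | data) = (7/9)(0.20847) + (5/6)(0.17949) + (7/9)(0.20847) + (1/2)(0.19385) + (6/11)(0.20972) = 0.68518.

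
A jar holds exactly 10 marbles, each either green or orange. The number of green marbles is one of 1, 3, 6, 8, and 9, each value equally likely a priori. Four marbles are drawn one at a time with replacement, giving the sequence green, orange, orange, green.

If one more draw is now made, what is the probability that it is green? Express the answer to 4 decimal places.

0.5322

The likelihood of the observed sequence under each hypothesis: P(data | r = 1) = (1/10)(9/10)(9/10)(1/10) = 0.0081; P(data | r = 3) = (3/10)(7/10)(7/10)(3/10) = 0.0441; P(data | r = 6) = (6/10)(4/10)(4/10)(6/10) = 0.0576; P(data | r = 8) = (8/10)(2/10)(2/10)(8/10) = 0.0256; P(data | r = 9) = (9/10)(1/10)(1/10)(9/10) = 0.0081.
The prior-weighted likelihoods are 1/5 · 0.0081 = 0.00162, 1/5 · 0.0441 = 0.00882, 1/5 · 0.0576 = 0.01152, 1/5 · 0.0256 = 0.00512, 1/5 · 0.0081 = 0.00162; summing to 0.0287.
Normalising, the posterior is P(r = 1 | data) = 0.056446, P(r = 3 | data) = 0.30732, P(r = 6 | data) = 0.40139, P(r = 8 | data) = 0.1784, P(r = 9 | data) = 0.056446.
So P(green next | data) = Σ P(green next | H) P(H | data) = (1/10)(0.056446) + (3/10)(0.30732) + (3/5)(0.40139) + (4/5)(0.1784) + (9/10)(0.056446) = 0.5322.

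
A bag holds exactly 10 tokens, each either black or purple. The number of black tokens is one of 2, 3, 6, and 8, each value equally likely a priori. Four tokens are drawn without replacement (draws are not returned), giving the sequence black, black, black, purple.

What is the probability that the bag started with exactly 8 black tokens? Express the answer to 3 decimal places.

0.563

Under each hypothesis, the probability of the observed sequence is: P(data | r = 2) = (2/10)(1/9)(0/8) = 0; P(data | r = 3) = (3/10)(2/9)(1/8)(7/7) = 0.0083333; P(data | r = 6) = (6/10)(5/9)(4/8)(4/7) = 0.095238; P(data | r = 8) = (8/10)(7/9)(6/8)(2/7) = 0.13333.
Multiplying each by its prior: 1/4 · 0 = 0, 1/4 · 0.0083333 = 0.0020833, 1/4 · 0.095238 = 0.02381, 1/4 · 0.13333 = 0.033333; summing to 0.059226.
Therefore the posterior P(r = 8 | data) = (0.033333) / (0.059226) = 0.56281.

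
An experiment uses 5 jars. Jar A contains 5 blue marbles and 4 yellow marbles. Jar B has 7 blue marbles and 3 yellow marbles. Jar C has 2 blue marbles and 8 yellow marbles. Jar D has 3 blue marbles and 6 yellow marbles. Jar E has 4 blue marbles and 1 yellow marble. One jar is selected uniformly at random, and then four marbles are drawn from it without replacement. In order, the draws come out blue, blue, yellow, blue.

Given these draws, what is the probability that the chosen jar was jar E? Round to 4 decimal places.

0.4805

The likelihood of the observed sequence under each hypothesis: P(data | jar A) = (5/9)(4/8)(4/7)(3/6) = 0.079365; P(data | jar B) = (7/10)(6/9)(3/8)(5/7) = 0.125; P(data | jar C) = (2/10)(1/9)(8/8)(0/7) = 0; P(data | jar D) = (3/9)(2/8)(6/7)(1/6) = 0.011905; P(data | jar E) = (4/5)(3/4)(1/3)(2/2) = 0.2.
Multiplying each by its prior: 1/5 · 0.079365 = 0.015873, 1/5 · 0.125 = 0.025, 1/5 · 0 = 0, 1/5 · 0.011905 = 0.002381, 1/5 · 0.2 = 0.04; these sum to 0.083254.
So P(jar E | data) = (0.04) / (0.083254) = 0.48046.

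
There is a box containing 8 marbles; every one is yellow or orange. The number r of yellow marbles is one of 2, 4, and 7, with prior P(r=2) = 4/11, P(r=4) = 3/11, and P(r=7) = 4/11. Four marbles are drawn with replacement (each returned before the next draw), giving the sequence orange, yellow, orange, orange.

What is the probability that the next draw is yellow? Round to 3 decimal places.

The likelihood of the observed sequence under each hypothesis: P(data | r = 2) = (6/8)(2/8)(6/8)(6/8) = 0.10547; P(data | r = 4) = (4/8)(4/8)(4/8)(4/8) = 0.0625; P(data | r = 7) = (1/8)(7/8)(1/8)(1/8) = 0.001709.
The prior-weighted likelihoods are 4/11 · 0.10547 = 0.038352, 3/11 · 0.0625 = 0.017045, 4/11 · 0.001709 = 0.00062145; summing to 0.056019.
Dividing through by the total gives posterior P(r = 2 | data) = 0.68463, P(r = 4 | data) = 0.30428, P(r = 7 | data) = 0.011094.
So P(yellow next | data) = Σ P(yellow next | H) P(H | data) = (1/4)(0.68463) + (1/2)(0.30428) + (7/8)(0.011094) = 0.333.

0.333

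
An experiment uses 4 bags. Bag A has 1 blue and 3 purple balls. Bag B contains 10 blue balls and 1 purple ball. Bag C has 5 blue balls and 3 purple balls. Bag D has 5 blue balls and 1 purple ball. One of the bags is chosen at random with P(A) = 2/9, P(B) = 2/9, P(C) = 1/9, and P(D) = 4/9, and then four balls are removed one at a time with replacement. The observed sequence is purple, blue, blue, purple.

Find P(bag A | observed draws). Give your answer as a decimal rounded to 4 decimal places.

Compute the likelihood of the observed sequence for each case: P(data | bag A) = (3/4)(1/4)(1/4)(3/4) = 0.035156; P(data | bag B) = (1/11)(10/11)(10/11)(1/11) = 0.0068301; P(data | bag C) = (3/8)(5/8)(5/8)(3/8) = 0.054932; P(data | bag D) = (1/6)(5/6)(5/6)(1/6) = 0.01929.
Multiplying each by its prior: 2/9 · 0.035156 = 0.0078125, 2/9 · 0.0068301 = 0.0015178, 1/9 · 0.054932 = 0.0061035, 4/9 · 0.01929 = 0.0085734; with total 0.024007.
Hence P(bag A | data) = (0.0078125) / (0.024007) = 0.32542.

0.3254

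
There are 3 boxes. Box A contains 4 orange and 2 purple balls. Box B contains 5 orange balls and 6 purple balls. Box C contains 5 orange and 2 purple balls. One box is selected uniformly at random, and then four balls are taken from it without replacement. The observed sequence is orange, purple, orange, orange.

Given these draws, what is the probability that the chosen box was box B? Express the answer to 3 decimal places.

0.141

The likelihood of the observed sequence under each hypothesis: P(data | box A) = (4/6)(2/5)(3/4)(2/3) = 0.13333; P(data | box B) = (5/11)(6/10)(4/9)(3/8) = 0.045455; P(data | box C) = (5/7)(2/6)(4/5)(3/4) = 0.14286.
Weighting by the prior gives 1/3 · 0.13333 = 0.044444, 1/3 · 0.045455 = 0.015152, 1/3 · 0.14286 = 0.047619; with total 0.10722.
By Bayes' rule, P(box B | data) = (0.015152) / (0.10722) = 0.14132.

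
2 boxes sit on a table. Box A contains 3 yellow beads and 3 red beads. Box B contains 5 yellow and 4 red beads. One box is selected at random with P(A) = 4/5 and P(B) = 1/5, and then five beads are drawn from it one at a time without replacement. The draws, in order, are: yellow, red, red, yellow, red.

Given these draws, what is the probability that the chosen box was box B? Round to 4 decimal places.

0.1370

For each hypothesis, P(data | H) works out to: P(data | box A) = (3/6)(3/5)(2/4)(2/3)(1/2) = 0.05; P(data | box B) = (5/9)(4/8)(3/7)(4/6)(2/5) = 0.031746.
Weighting by the prior gives 4/5 · 0.05 = 0.04, 1/5 · 0.031746 = 0.0063492; these sum to 0.046349.
By Bayes' rule, P(box B | data) = (0.0063492) / (0.046349) = 0.13699.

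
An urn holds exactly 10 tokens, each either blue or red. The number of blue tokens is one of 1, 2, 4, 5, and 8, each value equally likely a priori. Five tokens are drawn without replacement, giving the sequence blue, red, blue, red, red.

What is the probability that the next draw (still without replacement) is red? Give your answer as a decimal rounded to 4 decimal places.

Under each hypothesis, the probability of the observed sequence is: P(data | r = 1) = (1/10)(9/9)(0/8) = 0; P(data | r = 2) = (2/10)(8/9)(1/8)(7/7)(6/6) = 0.022222; P(data | r = 4) = (4/10)(6/9)(3/8)(5/7)(4/6) = 0.047619; P(data | r = 5) = (5/10)(5/9)(4/8)(4/7)(3/6) = 0.039683; P(data | r = 8) = (8/10)(2/9)(7/8)(1/7)(0/6) = 0.
The prior-weighted likelihoods are 1/5 · 0 = 0, 1/5 · 0.022222 = 0.0044444, 1/5 · 0.047619 = 0.0095238, 1/5 · 0.039683 = 0.0079365, 1/5 · 0 = 0; with total 0.021905.
Dividing through by the total gives posterior P(r = 1 | data) = 0, P(r = 2 | data) = 0.2029, P(r = 4 | data) = 0.43478, P(r = 5 | data) = 0.36232, P(r = 8 | data) = 0.
So P(red next | data) = Σ P(red next | H) P(H | data) = (1)(0.2029) + (3/5)(0.43478) + (2/5)(0.36232) = 0.6087.

0.6087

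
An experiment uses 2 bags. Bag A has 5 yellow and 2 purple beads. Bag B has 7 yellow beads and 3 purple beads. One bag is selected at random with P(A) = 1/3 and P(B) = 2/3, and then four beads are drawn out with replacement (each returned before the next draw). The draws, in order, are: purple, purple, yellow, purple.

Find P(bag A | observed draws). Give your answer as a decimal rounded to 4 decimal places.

Under each hypothesis, the probability of the observed sequence is: P(data | bag A) = (2/7)(2/7)(5/7)(2/7) = 0.01666; P(data | bag B) = (3/10)(3/10)(7/10)(3/10) = 0.0189.
The prior-weighted likelihoods are 1/3 · 0.01666 = 0.0055532, 2/3 · 0.0189 = 0.0126; these sum to 0.018153.
Therefore the posterior P(bag A | data) = (0.0055532) / (0.018153) = 0.30591.

0.3059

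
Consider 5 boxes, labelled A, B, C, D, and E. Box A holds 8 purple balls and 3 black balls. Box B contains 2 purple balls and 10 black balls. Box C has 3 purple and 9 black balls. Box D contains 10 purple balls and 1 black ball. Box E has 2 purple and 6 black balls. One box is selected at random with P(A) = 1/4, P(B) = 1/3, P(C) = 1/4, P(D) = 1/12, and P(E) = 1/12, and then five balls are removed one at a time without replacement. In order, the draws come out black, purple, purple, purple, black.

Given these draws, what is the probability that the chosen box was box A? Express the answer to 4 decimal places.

0.8889

For each hypothesis, P(data | H) works out to: P(data | box A) = (3/11)(8/10)(7/9)(6/8)(2/7) = 2/55; P(data | box B) = (10/12)(2/11)(1/10)(0/9) = 0; P(data | box C) = (9/12)(3/11)(2/10)(1/9)(8/8) = 1/220; P(data | box D) = (1/11)(10/10)(9/9)(8/8)(0/7) = 0; P(data | box E) = (6/8)(2/7)(1/6)(0/5) = 0.
Weighting by the prior gives 1/4 · 2/55 = 1/110, 1/3 · 0 = 0, 1/4 · 1/220 = 1/880, 1/12 · 0 = 0, 1/12 · 0 = 0; these sum to 9/880.
So P(box A | data) = (1/110) / (9/880) = 8/9.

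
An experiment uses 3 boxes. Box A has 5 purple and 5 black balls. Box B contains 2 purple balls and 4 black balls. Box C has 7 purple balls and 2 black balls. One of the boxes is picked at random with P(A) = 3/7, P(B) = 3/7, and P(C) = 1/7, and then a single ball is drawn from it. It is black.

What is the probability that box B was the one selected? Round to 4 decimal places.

Compute the likelihood of this draw for each case: P(data | box A) = (5/10) = 1/2; P(data | box B) = (4/6) = 2/3; P(data | box C) = (2/9) = 2/9.
The prior-weighted likelihoods are 3/7 · 1/2 = 3/14, 3/7 · 2/3 = 2/7, 1/7 · 2/9 = 2/63; these sum to 67/126.
Therefore the posterior P(box B | data) = (2/7) / (67/126) = 36/67.

0.5373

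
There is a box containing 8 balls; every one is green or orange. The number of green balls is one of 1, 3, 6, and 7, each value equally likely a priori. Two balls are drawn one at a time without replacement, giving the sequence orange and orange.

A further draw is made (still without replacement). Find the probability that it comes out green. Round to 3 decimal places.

The likelihood of the observed sequence under each hypothesis: P(data | r = 1) = (7/8)(6/7) = 3/4; P(data | r = 3) = (5/8)(4/7) = 5/14; P(data | r = 6) = (2/8)(1/7) = 1/28; P(data | r = 7) = (1/8)(0/7) = 0.
Multiplying each by its prior: 1/4 · 3/4 = 3/16, 1/4 · 5/14 = 5/56, 1/4 · 1/28 = 1/112, 1/4 · 0 = 0; with total 2/7.
The posterior is then P(r = 1 | data) = 21/32, P(r = 3 | data) = 5/16, P(r = 6 | data) = 1/32, P(r = 7 | data) = 0.
The predictive probability is P(green next | data) = (1/6)(21/32) + (1/2)(5/16) + (1)(1/32) = 19/64.

0.297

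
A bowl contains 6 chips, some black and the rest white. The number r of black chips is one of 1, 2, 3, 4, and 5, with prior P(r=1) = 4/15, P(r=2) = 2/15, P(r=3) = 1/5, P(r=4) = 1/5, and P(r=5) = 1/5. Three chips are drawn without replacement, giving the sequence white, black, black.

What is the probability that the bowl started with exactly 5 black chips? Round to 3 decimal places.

For each hypothesis, P(data | H) works out to: P(data | r = 1) = (5/6)(1/5)(0/4) = 0; P(data | r = 2) = (4/6)(2/5)(1/4) = 1/15; P(data | r = 3) = (3/6)(3/5)(2/4) = 3/20; P(data | r = 4) = (2/6)(4/5)(3/4) = 1/5; P(data | r = 5) = (1/6)(5/5)(4/4) = 1/6.
Multiplying each by its prior: 4/15 · 0 = 0, 2/15 · 1/15 = 2/225, 1/5 · 3/20 = 3/100, 1/5 · 1/5 = 1/25, 1/5 · 1/6 = 1/30; these sum to 101/900.
Hence P(r = 5 | data) = (1/30) / (101/900) = 30/101.

0.297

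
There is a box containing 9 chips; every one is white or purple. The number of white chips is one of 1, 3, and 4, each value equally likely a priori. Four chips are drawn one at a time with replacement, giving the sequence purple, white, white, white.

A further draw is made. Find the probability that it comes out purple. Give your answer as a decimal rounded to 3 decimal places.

0.598

Under each hypothesis, the probability of the observed sequence is: P(data | r = 1) = (8/9)(1/9)(1/9)(1/9) = 0.0012193; P(data | r = 3) = (6/9)(3/9)(3/9)(3/9) = 0.024691; P(data | r = 4) = (5/9)(4/9)(4/9)(4/9) = 0.048773.
Weighting by the prior gives 1/3 · 0.0012193 = 0.00040644, 1/3 · 0.024691 = 0.0082305, 1/3 · 0.048773 = 0.016258; with total 0.024895.
The posterior is then P(r = 1 | data) = 0.016327, P(r = 3 | data) = 0.33061, P(r = 4 | data) = 0.65306.
Averaging over the posterior, P(purple next | data) = (8/9)(0.016327) + (2/3)(0.33061) + (5/9)(0.65306) = 0.59773.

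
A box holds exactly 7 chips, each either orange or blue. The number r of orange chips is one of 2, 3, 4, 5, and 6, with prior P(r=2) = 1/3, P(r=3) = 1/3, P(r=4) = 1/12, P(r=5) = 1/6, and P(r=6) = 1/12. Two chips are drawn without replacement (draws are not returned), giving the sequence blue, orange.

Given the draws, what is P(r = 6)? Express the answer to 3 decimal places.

For each hypothesis, P(data | H) works out to: P(data | r = 2) = (5/7)(2/6) = 5/21; P(data | r = 3) = (4/7)(3/6) = 2/7; P(data | r = 4) = (3/7)(4/6) = 2/7; P(data | r = 5) = (2/7)(5/6) = 5/21; P(data | r = 6) = (1/7)(6/6) = 1/7.
Multiplying each by its prior: 1/3 · 5/21 = 5/63, 1/3 · 2/7 = 2/21, 1/12 · 2/7 = 1/42, 1/6 · 5/21 = 5/126, 1/12 · 1/7 = 1/84; these sum to 1/4.
By Bayes' rule, P(r = 6 | data) = (1/84) / (1/4) = 1/21.

0.048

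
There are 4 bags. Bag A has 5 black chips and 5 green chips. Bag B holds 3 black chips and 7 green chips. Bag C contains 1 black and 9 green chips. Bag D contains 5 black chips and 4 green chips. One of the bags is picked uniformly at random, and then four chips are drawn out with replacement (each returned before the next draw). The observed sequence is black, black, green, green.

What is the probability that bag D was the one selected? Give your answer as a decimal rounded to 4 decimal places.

Compute the likelihood of the observed sequence for each case: P(data | bag A) = (5/10)(5/10)(5/10)(5/10) = 0.0625; P(data | bag B) = (3/10)(3/10)(7/10)(7/10) = 0.0441; P(data | bag C) = (1/10)(1/10)(9/10)(9/10) = 0.0081; P(data | bag D) = (5/9)(5/9)(4/9)(4/9) = 0.060966.
Multiplying each by its prior: 1/4 · 0.0625 = 0.015625, 1/4 · 0.0441 = 0.011025, 1/4 · 0.0081 = 0.002025, 1/4 · 0.060966 = 0.015242; these sum to 0.043917.
Therefore the posterior P(bag D | data) = (0.015242) / (0.043917) = 0.34706.

0.3471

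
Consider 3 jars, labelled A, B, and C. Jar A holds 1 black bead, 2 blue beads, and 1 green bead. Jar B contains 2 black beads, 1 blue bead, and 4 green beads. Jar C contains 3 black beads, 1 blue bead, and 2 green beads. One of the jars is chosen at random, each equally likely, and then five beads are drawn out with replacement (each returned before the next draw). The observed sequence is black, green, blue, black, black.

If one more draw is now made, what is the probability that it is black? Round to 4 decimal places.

Under each hypothesis, the probability of the observed sequence is: P(data | jar A) = (1/4)(1/4)(2/4)(1/4)(1/4) = 0.0019531; P(data | jar B) = (2/7)(4/7)(1/7)(2/7)(2/7) = 0.001904; P(data | jar C) = (3/6)(2/6)(1/6)(3/6)(3/6) = 0.0069444.
Multiplying each by its prior: 1/3 · 0.0019531 = 0.00065104, 1/3 · 0.001904 = 0.00063466, 1/3 · 0.0069444 = 0.0023148; summing to 0.0036005.
Normalising, the posterior is P(jar A | data) = 0.18082, P(jar B | data) = 0.17627, P(jar C | data) = 0.64291.
So P(black next | data) = Σ P(black next | H) P(H | data) = (1/4)(0.18082) + (2/7)(0.17627) + (1/2)(0.64291) = 0.41702.

0.4170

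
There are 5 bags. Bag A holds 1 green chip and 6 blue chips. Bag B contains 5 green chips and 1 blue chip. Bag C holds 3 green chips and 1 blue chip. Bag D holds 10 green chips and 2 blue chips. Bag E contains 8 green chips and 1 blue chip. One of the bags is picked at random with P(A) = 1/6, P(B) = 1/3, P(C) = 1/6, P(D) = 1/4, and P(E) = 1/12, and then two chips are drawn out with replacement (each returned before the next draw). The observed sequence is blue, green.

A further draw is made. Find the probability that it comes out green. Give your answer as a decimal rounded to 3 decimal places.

Under each hypothesis, the probability of the observed sequence is: P(data | bag A) = (6/7)(1/7) = 0.12245; P(data | bag B) = (1/6)(5/6) = 0.13889; P(data | bag C) = (1/4)(3/4) = 0.1875; P(data | bag D) = (2/12)(10/12) = 0.13889; P(data | bag E) = (1/9)(8/9) = 0.098765.
The prior-weighted likelihoods are 1/6 · 0.12245 = 0.020408, 1/3 · 0.13889 = 0.046296, 1/6 · 0.1875 = 0.03125, 1/4 · 0.13889 = 0.034722, 1/12 · 0.098765 = 0.0082305; these sum to 0.14091.
Dividing through by the total gives posterior P(bag A | data) = 0.14483, P(bag B | data) = 0.32856, P(bag C | data) = 0.22178, P(bag D | data) = 0.24642, P(bag E | data) = 0.05841.
The predictive probability is P(green next | data) = (1/7)(0.14483) + (5/6)(0.32856) + (3/4)(0.22178) + (5/6)(0.24642) + (8/9)(0.05841) = 0.71809.

0.718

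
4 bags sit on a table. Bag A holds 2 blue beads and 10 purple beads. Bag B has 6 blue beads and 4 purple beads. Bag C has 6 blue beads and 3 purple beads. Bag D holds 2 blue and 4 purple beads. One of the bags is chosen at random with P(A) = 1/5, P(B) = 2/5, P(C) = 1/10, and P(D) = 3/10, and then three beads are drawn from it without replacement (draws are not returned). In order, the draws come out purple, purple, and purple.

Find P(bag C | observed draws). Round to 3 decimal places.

Compute the likelihood of the observed sequence for each case: P(data | bag A) = (10/12)(9/11)(8/10) = 0.54545; P(data | bag B) = (4/10)(3/9)(2/8) = 0.033333; P(data | bag C) = (3/9)(2/8)(1/7) = 0.011905; P(data | bag D) = (4/6)(3/5)(2/4) = 0.2.
Multiplying each by its prior: 1/5 · 0.54545 = 0.10909, 2/5 · 0.033333 = 0.013333, 1/10 · 0.011905 = 0.0011905, 3/10 · 0.2 = 0.06; these sum to 0.18361.
By Bayes' rule, P(bag C | data) = (0.0011905) / (0.18361) = 0.0064836.

0.006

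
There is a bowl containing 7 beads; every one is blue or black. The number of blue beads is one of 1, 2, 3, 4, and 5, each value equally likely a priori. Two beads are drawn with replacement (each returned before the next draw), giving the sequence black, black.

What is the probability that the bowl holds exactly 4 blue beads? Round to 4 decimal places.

For each hypothesis, P(data | H) works out to: P(data | r = 1) = (6/7)(6/7) = 36/49; P(data | r = 2) = (5/7)(5/7) = 25/49; P(data | r = 3) = (4/7)(4/7) = 16/49; P(data | r = 4) = (3/7)(3/7) = 9/49; P(data | r = 5) = (2/7)(2/7) = 4/49.
Multiplying each by its prior: 1/5 · 36/49 = 36/245, 1/5 · 25/49 = 5/49, 1/5 · 16/49 = 16/245, 1/5 · 9/49 = 9/245, 1/5 · 4/49 = 4/245; with total 18/49.
Therefore the posterior P(r = 4 | data) = (9/245) / (18/49) = 1/10.

0.1000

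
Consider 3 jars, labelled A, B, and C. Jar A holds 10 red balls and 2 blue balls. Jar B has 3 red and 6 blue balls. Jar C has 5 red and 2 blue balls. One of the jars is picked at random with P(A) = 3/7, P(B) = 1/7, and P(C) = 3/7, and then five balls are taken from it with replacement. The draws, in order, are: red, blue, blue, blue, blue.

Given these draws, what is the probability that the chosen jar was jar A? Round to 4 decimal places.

0.0235

Under each hypothesis, the probability of the observed sequence is: P(data | jar A) = (10/12)(2/12)(2/12)(2/12)(2/12) = 0.000643; P(data | jar B) = (3/9)(6/9)(6/9)(6/9)(6/9) = 0.065844; P(data | jar C) = (5/7)(2/7)(2/7)(2/7)(2/7) = 0.0047599.
Multiplying each by its prior: 3/7 · 0.000643 = 0.00027557, 1/7 · 0.065844 = 0.0094062, 3/7 · 0.0047599 = 0.00204; these sum to 0.011722.
By Bayes' rule, P(jar A | data) = (0.00027557) / (0.011722) = 0.02351.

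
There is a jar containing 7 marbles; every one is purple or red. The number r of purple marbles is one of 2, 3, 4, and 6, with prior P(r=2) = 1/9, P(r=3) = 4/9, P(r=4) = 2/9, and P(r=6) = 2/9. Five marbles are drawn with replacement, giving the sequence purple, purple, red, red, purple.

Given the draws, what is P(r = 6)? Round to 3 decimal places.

0.123

The likelihood of the observed sequence under each hypothesis: P(data | r = 2) = (2/7)(2/7)(5/7)(5/7)(2/7) = 0.0119; P(data | r = 3) = (3/7)(3/7)(4/7)(4/7)(3/7) = 0.025704; P(data | r = 4) = (4/7)(4/7)(3/7)(3/7)(4/7) = 0.034271; P(data | r = 6) = (6/7)(6/7)(1/7)(1/7)(6/7) = 0.012852.
Multiplying each by its prior: 1/9 · 0.0119 = 0.0013222, 4/9 · 0.025704 = 0.011424, 2/9 · 0.034271 = 0.0076159, 2/9 · 0.012852 = 0.002856; summing to 0.023218.
So P(r = 6 | data) = (0.002856) / (0.023218) = 0.12301.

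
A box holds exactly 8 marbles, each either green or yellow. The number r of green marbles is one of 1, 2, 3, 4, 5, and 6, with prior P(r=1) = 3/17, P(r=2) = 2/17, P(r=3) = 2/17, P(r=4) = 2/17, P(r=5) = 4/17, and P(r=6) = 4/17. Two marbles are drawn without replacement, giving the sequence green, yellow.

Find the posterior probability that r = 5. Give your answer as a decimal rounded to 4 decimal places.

Under each hypothesis, the probability of the observed sequence is: P(data | r = 1) = (1/8)(7/7) = 1/8; P(data | r = 2) = (2/8)(6/7) = 3/14; P(data | r = 3) = (3/8)(5/7) = 15/56; P(data | r = 4) = (4/8)(4/7) = 2/7; P(data | r = 5) = (5/8)(3/7) = 15/56; P(data | r = 6) = (6/8)(2/7) = 3/14.
The prior-weighted likelihoods are 3/17 · 1/8 = 3/136, 2/17 · 3/14 = 3/119, 2/17 · 15/56 = 15/476, 2/17 · 2/7 = 4/119, 4/17 · 15/56 = 15/238, 4/17 · 3/14 = 6/119; summing to 215/952.
Hence P(r = 5 | data) = (15/238) / (215/952) = 12/43.

0.2791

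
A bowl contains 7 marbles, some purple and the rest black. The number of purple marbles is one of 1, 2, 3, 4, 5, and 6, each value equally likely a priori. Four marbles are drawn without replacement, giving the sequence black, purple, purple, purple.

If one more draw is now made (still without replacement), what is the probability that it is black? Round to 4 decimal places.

0.3333

The likelihood of the observed sequence under each hypothesis: P(data | r = 1) = (6/7)(1/6)(0/5) = 0; P(data | r = 2) = (5/7)(2/6)(1/5)(0/4) = 0; P(data | r = 3) = (4/7)(3/6)(2/5)(1/4) = 1/35; P(data | r = 4) = (3/7)(4/6)(3/5)(2/4) = 3/35; P(data | r = 5) = (2/7)(5/6)(4/5)(3/4) = 1/7; P(data | r = 6) = (1/7)(6/6)(5/5)(4/4) = 1/7.
Weighting by the prior gives 1/6 · 0 = 0, 1/6 · 0 = 0, 1/6 · 1/35 = 1/210, 1/6 · 3/35 = 1/70, 1/6 · 1/7 = 1/42, 1/6 · 1/7 = 1/42; summing to 1/15.
Dividing through by the total gives posterior P(r = 1 | data) = 0, P(r = 2 | data) = 0, P(r = 3 | data) = 1/14, P(r = 4 | data) = 3/14, P(r = 5 | data) = 5/14, P(r = 6 | data) = 5/14.
So P(black next | data) = Σ P(black next | H) P(H | data) = (1)(1/14) + (2/3)(3/14) + (1/3)(5/14) + (0)(5/14) = 1/3.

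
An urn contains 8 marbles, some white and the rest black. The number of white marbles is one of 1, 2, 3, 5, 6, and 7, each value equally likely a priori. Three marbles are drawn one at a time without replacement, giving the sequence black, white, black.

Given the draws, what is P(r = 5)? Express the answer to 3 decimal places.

0.147

Compute the likelihood of the observed sequence for each case: P(data | r = 1) = (7/8)(1/7)(6/6) = 1/8; P(data | r = 2) = (6/8)(2/7)(5/6) = 5/28; P(data | r = 3) = (5/8)(3/7)(4/6) = 5/28; P(data | r = 5) = (3/8)(5/7)(2/6) = 5/56; P(data | r = 6) = (2/8)(6/7)(1/6) = 1/28; P(data | r = 7) = (1/8)(7/7)(0/6) = 0.
The prior-weighted likelihoods are 1/6 · 1/8 = 1/48, 1/6 · 5/28 = 5/168, 1/6 · 5/28 = 5/168, 1/6 · 5/56 = 5/336, 1/6 · 1/28 = 1/168, 1/6 · 0 = 0; summing to 17/168.
Therefore the posterior P(r = 5 | data) = (5/336) / (17/168) = 5/34.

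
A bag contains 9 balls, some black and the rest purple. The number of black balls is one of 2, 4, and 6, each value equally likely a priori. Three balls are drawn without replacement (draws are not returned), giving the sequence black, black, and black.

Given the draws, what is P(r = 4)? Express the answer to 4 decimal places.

For each hypothesis, P(data | H) works out to: P(data | r = 2) = (2/9)(1/8)(0/7) = 0; P(data | r = 4) = (4/9)(3/8)(2/7) = 1/21; P(data | r = 6) = (6/9)(5/8)(4/7) = 5/21.
The prior-weighted likelihoods are 1/3 · 0 = 0, 1/3 · 1/21 = 1/63, 1/3 · 5/21 = 5/63; with total 2/21.
Hence P(r = 4 | data) = (1/63) / (2/21) = 1/6.

0.1667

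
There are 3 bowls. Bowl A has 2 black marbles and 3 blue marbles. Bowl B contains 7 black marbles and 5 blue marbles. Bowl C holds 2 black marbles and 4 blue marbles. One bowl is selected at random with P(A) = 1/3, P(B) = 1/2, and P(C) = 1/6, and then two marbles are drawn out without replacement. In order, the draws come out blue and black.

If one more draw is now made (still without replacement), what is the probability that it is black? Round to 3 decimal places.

0.448

For each hypothesis, P(data | H) works out to: P(data | bowl A) = (3/5)(2/4) = 0.3; P(data | bowl B) = (5/12)(7/11) = 0.26515; P(data | bowl C) = (4/6)(2/5) = 0.26667.
Multiplying each by its prior: 1/3 · 0.3 = 0.1, 1/2 · 0.26515 = 0.13258, 1/6 · 0.26667 = 0.044444; summing to 0.27702.
The posterior is then P(bowl A | data) = 0.36098, P(bowl B | data) = 0.47858, P(bowl C | data) = 0.16044.
So P(black next | data) = Σ P(black next | H) P(H | data) = (1/3)(0.36098) + (3/5)(0.47858) + (1/4)(0.16044) = 0.44758.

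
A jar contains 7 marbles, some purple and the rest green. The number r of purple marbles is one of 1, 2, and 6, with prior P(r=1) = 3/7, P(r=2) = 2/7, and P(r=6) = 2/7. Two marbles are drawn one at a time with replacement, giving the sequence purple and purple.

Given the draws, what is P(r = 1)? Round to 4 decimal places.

For each hypothesis, P(data | H) works out to: P(data | r = 1) = (1/7)(1/7) = 1/49; P(data | r = 2) = (2/7)(2/7) = 4/49; P(data | r = 6) = (6/7)(6/7) = 36/49.
Multiplying each by its prior: 3/7 · 1/49 = 3/343, 2/7 · 4/49 = 8/343, 2/7 · 36/49 = 72/343; with total 83/343.
So P(r = 1 | data) = (3/343) / (83/343) = 3/83.

0.0361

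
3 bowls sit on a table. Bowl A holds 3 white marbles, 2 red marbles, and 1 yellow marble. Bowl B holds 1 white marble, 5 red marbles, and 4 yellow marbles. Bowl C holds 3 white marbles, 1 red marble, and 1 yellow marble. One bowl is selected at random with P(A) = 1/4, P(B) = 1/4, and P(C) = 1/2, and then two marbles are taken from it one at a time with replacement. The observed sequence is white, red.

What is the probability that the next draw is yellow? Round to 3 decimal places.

Compute the likelihood of the observed sequence for each case: P(data | bowl A) = (3/6)(2/6) = 0.16667; P(data | bowl B) = (1/10)(5/10) = 0.05; P(data | bowl C) = (3/5)(1/5) = 0.12.
Multiplying each by its prior: 1/4 · 0.16667 = 0.041667, 1/4 · 0.05 = 0.0125, 1/2 · 0.12 = 0.06; with total 0.11417.
Dividing through by the total gives posterior P(bowl A | data) = 0.36496, P(bowl B | data) = 0.10949, P(bowl C | data) = 0.52555.
So P(yellow next | data) = Σ P(yellow next | H) P(H | data) = (1/6)(0.36496) + (2/5)(0.10949) + (1/5)(0.52555) = 0.20973.

0.210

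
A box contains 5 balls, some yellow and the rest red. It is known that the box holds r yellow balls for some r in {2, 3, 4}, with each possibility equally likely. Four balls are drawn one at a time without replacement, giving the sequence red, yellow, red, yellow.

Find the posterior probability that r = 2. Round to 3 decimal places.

For each hypothesis, P(data | H) works out to: P(data | r = 2) = (3/5)(2/4)(2/3)(1/2) = 1/10; P(data | r = 3) = (2/5)(3/4)(1/3)(2/2) = 1/10; P(data | r = 4) = (1/5)(4/4)(0/3) = 0.
The prior-weighted likelihoods are 1/3 · 1/10 = 1/30, 1/3 · 1/10 = 1/30, 1/3 · 0 = 0; these sum to 1/15.
So P(r = 2 | data) = (1/30) / (1/15) = 1/2.

0.500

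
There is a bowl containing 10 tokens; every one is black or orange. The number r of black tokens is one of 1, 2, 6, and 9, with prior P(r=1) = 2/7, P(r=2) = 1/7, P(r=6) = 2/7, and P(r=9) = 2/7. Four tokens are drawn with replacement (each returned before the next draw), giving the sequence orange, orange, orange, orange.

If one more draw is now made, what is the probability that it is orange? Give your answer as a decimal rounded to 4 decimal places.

Under each hypothesis, the probability of the observed sequence is: P(data | r = 1) = (9/10)(9/10)(9/10)(9/10) = 0.6561; P(data | r = 2) = (8/10)(8/10)(8/10)(8/10) = 0.4096; P(data | r = 6) = (4/10)(4/10)(4/10)(4/10) = 0.0256; P(data | r = 9) = (1/10)(1/10)(1/10)(1/10) = 0.0001.
Multiplying each by its prior: 2/7 · 0.6561 = 0.18746, 1/7 · 0.4096 = 0.058514, 2/7 · 0.0256 = 0.0073143, 2/7 · 0.0001 = 2.8571e-05; with total 0.25331.
Dividing through by the total gives posterior P(r = 1 | data) = 0.74002, P(r = 2 | data) = 0.23099, P(r = 6 | data) = 0.028874, P(r = 9 | data) = 0.00011279.
Averaging over the posterior, P(orange next | data) = (9/10)(0.74002) + (4/5)(0.23099) + (2/5)(0.028874) + (1/10)(0.00011279) = 0.86237.

0.8624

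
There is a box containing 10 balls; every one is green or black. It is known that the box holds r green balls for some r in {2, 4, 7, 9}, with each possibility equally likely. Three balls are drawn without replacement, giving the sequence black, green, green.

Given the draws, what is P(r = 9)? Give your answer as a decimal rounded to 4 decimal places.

Compute the likelihood of the observed sequence for each case: P(data | r = 2) = (8/10)(2/9)(1/8) = 0.022222; P(data | r = 4) = (6/10)(4/9)(3/8) = 0.1; P(data | r = 7) = (3/10)(7/9)(6/8) = 0.175; P(data | r = 9) = (1/10)(9/9)(8/8) = 0.1.
Weighting by the prior gives 1/4 · 0.022222 = 0.0055556, 1/4 · 0.1 = 0.025, 1/4 · 0.175 = 0.04375, 1/4 · 0.1 = 0.025; summing to 0.099306.
By Bayes' rule, P(r = 9 | data) = (0.025) / (0.099306) = 0.25175.

0.2517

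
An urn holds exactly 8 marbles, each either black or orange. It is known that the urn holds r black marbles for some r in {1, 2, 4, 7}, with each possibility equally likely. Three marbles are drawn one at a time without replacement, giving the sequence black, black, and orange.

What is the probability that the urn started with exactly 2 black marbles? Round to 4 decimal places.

0.1176

The likelihood of the observed sequence under each hypothesis: P(data | r = 1) = (1/8)(0/7) = 0; P(data | r = 2) = (2/8)(1/7)(6/6) = 1/28; P(data | r = 4) = (4/8)(3/7)(4/6) = 1/7; P(data | r = 7) = (7/8)(6/7)(1/6) = 1/8.
Multiplying each by its prior: 1/4 · 0 = 0, 1/4 · 1/28 = 1/112, 1/4 · 1/7 = 1/28, 1/4 · 1/8 = 1/32; summing to 17/224.
Therefore the posterior P(r = 2 | data) = (1/112) / (17/224) = 2/17.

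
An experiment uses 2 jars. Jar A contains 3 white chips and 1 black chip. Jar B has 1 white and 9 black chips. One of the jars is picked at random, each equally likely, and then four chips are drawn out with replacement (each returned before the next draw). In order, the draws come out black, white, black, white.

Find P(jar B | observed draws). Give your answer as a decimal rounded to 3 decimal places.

0.187

The likelihood of the observed sequence under each hypothesis: P(data | jar A) = (1/4)(3/4)(1/4)(3/4) = 0.035156; P(data | jar B) = (9/10)(1/10)(9/10)(1/10) = 0.0081.
Weighting by the prior gives 1/2 · 0.035156 = 0.017578, 1/2 · 0.0081 = 0.00405; with total 0.021628.
By Bayes' rule, P(jar B | data) = (0.00405) / (0.021628) = 0.18726.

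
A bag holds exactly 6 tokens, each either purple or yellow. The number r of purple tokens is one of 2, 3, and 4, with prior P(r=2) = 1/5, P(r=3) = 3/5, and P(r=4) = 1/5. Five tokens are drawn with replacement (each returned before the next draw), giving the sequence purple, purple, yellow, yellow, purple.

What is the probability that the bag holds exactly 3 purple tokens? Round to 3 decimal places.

0.655

The likelihood of the observed sequence under each hypothesis: P(data | r = 2) = (2/6)(2/6)(4/6)(4/6)(2/6) = 0.016461; P(data | r = 3) = (3/6)(3/6)(3/6)(3/6)(3/6) = 0.03125; P(data | r = 4) = (4/6)(4/6)(2/6)(2/6)(4/6) = 0.032922.
The prior-weighted likelihoods are 1/5 · 0.016461 = 0.0032922, 3/5 · 0.03125 = 0.01875, 1/5 · 0.032922 = 0.0065844; these sum to 0.028627.
So P(r = 3 | data) = (0.01875) / (0.028627) = 0.65499.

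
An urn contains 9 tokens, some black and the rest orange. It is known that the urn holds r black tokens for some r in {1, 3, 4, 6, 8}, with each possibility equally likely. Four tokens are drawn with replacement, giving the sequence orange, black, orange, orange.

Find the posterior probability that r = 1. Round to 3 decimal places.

0.280

The likelihood of the observed sequence under each hypothesis: P(data | r = 1) = (8/9)(1/9)(8/9)(8/9) = 0.078037; P(data | r = 3) = (6/9)(3/9)(6/9)(6/9) = 0.098765; P(data | r = 4) = (5/9)(4/9)(5/9)(5/9) = 0.076208; P(data | r = 6) = (3/9)(6/9)(3/9)(3/9) = 0.024691; P(data | r = 8) = (1/9)(8/9)(1/9)(1/9) = 0.0012193.
The prior-weighted likelihoods are 1/5 · 0.078037 = 0.015607, 1/5 · 0.098765 = 0.019753, 1/5 · 0.076208 = 0.015242, 1/5 · 0.024691 = 0.0049383, 1/5 · 0.0012193 = 0.00024387; these sum to 0.055784.
Therefore the posterior P(r = 1 | data) = (0.015607) / (0.055784) = 0.27978.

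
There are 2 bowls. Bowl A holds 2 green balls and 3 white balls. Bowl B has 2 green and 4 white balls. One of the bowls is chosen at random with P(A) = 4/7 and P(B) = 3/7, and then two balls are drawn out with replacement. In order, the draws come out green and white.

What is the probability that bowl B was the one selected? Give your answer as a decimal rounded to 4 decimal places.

0.4098

Under each hypothesis, the probability of the observed sequence is: P(data | bowl A) = (2/5)(3/5) = 6/25; P(data | bowl B) = (2/6)(4/6) = 2/9.
The prior-weighted likelihoods are 4/7 · 6/25 = 24/175, 3/7 · 2/9 = 2/21; with total 122/525.
Hence P(bowl B | data) = (2/21) / (122/525) = 25/61.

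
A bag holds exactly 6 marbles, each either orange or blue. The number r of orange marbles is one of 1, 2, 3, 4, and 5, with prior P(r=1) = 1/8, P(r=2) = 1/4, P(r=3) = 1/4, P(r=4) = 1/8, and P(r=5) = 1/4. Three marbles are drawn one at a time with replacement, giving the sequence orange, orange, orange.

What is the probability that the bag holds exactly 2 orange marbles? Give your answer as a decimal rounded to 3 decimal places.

Under each hypothesis, the probability of the observed sequence is: P(data | r = 1) = (1/6)(1/6)(1/6) = 0.0046296; P(data | r = 2) = (2/6)(2/6)(2/6) = 0.037037; P(data | r = 3) = (3/6)(3/6)(3/6) = 0.125; P(data | r = 4) = (4/6)(4/6)(4/6) = 0.2963; P(data | r = 5) = (5/6)(5/6)(5/6) = 0.5787.
The prior-weighted likelihoods are 1/8 · 0.0046296 = 0.0005787, 1/4 · 0.037037 = 0.0092593, 1/4 · 0.125 = 0.03125, 1/8 · 0.2963 = 0.037037, 1/4 · 0.5787 = 0.14468; summing to 0.2228.
So P(r = 2 | data) = (0.0092593) / (0.2228) = 0.041558.

0.042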